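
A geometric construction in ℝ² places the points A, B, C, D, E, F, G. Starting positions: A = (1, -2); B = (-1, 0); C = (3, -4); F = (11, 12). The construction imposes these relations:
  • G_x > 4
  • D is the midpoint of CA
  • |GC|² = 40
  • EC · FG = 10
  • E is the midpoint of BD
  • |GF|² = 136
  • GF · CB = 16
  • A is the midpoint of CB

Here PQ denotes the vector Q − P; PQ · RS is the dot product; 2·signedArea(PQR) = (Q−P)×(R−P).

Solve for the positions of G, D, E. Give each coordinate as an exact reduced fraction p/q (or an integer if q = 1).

D = (2, -3)
E = (1/2, -3/2)
G = (5, 2)

1. G_x = 5  [line 4·x + -4·y + -12 = 0 ∩ |GC|² = 40]
2. G_y = 2  [line 4·x + -4·y + -12 = 0 ∩ |GC|² = 40]
   → G = (5, 2)
3. D_x = 2  [D is the midpoint of CA]
4. D_y = -3  [D is the midpoint of CA]
   → D = (2, -3)
5. E_x = 1/2  [E is the midpoint of BD]
6. E_y = -3/2  [E is the midpoint of BD]
   → E = (1/2, -3/2)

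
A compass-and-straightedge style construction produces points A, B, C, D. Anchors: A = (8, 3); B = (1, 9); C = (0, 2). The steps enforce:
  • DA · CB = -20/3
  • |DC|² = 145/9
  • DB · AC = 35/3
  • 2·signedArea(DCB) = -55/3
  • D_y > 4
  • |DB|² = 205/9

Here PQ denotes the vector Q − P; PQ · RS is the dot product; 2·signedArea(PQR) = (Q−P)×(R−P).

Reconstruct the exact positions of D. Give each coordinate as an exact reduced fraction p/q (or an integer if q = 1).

1. D_x = 3  [DA · CB = -20/3 ∩ 2·signedArea(DCB) = -55/3]
2. D_y = 14/3  [DA · CB = -20/3 ∩ 2·signedArea(DCB) = -55/3]
   → D = (3, 14/3)

D = (3, 14/3)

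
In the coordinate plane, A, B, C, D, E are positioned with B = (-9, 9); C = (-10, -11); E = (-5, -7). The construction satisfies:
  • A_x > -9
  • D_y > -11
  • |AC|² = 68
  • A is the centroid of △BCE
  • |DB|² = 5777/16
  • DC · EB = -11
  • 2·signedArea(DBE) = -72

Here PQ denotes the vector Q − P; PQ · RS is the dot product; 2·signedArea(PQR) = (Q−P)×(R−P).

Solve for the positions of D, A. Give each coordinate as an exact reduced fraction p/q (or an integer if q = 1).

A = (-8, -3)
D = (-35/4, -10)

1. D_x = -35/4  [DC · EB = -11 ∩ 2·signedArea(DBE) = -72]
2. D_y = -10  [DC · EB = -11 ∩ 2·signedArea(DBE) = -72]
   → D = (-35/4, -10)
3. A_x = -8  [A is the centroid of △BCE]
4. A_y = -3  [A is the centroid of △BCE]
   → A = (-8, -3)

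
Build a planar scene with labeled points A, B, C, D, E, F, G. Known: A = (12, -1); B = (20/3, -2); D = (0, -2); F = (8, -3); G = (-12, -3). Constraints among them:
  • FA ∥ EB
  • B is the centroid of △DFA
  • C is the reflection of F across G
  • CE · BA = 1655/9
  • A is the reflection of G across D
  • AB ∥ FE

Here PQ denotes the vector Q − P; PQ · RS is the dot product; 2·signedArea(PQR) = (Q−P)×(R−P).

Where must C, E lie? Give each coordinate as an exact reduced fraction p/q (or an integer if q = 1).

1. C_x = -32  [C is the reflection of F across G]
2. C_y = -3  [C is the reflection of F across G]
   → C = (-32, -3)
3. E_x = 8/3  [FA ∥ EB ∩ AB ∥ FE]
4. E_y = -4  [FA ∥ EB ∩ AB ∥ FE]
   → E = (8/3, -4)

C = (-32, -3)
E = (8/3, -4)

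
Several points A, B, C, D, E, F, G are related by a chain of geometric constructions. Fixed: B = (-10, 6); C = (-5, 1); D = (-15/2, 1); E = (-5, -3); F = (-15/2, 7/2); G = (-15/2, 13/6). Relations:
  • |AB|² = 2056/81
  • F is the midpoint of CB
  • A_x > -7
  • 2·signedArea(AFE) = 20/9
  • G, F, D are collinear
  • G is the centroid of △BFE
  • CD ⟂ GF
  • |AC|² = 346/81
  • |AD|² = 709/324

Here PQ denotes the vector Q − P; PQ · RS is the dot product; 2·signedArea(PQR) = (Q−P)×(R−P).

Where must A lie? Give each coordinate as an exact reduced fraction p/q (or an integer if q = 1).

A = (-20/3, 20/9)

1. A_x = -20/3  [line 13/2·x + 5/2·y + 340/9 = 0 ∩ |AB|² = 2056/81]
2. A_y = 20/9  [line 13/2·x + 5/2·y + 340/9 = 0 ∩ |AB|² = 2056/81]
   → A = (-20/3, 20/9)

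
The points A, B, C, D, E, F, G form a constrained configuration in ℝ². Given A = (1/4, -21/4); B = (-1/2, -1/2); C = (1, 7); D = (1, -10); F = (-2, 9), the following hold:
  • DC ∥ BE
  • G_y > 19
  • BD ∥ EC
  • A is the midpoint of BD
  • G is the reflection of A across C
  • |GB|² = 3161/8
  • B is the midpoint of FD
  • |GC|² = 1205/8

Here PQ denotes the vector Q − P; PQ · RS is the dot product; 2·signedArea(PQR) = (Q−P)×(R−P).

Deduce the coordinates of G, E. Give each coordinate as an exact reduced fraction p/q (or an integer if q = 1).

E = (-1/2, 33/2)
G = (7/4, 77/4)

1. G_x = 7/4  [G is the reflection of A across C]
2. G_y = 77/4  [G is the reflection of A across C]
   → G = (7/4, 77/4)
3. E_x = -1/2  [BD ∥ EC ∩ DC ∥ BE]
4. E_y = 33/2  [BD ∥ EC ∩ DC ∥ BE]
   → E = (-1/2, 33/2)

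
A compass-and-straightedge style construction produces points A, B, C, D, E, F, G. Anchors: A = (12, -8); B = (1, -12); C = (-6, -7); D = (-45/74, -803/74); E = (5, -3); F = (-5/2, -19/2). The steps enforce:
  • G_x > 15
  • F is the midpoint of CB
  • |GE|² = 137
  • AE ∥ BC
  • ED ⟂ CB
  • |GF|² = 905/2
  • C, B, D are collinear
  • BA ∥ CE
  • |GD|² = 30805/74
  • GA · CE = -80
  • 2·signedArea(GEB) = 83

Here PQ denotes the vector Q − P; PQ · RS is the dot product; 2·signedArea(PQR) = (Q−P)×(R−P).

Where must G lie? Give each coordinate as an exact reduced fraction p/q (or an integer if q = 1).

1. G_x = 16  [2·signedArea(GEB) = 83 ∩ GA · CE = -80]
2. G_y = 1  [2·signedArea(GEB) = 83 ∩ GA · CE = -80]
   → G = (16, 1)

G = (16, 1)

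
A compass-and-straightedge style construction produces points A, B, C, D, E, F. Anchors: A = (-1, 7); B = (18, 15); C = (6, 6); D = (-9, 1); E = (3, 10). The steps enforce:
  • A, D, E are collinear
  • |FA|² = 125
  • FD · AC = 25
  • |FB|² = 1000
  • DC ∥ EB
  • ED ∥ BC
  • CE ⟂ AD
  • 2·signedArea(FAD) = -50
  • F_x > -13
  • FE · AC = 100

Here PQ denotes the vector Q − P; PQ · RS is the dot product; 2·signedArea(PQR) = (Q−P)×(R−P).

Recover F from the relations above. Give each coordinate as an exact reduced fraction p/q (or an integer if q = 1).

1. F_x = -12  [FE · AC = 100 ∩ 2·signedArea(FAD) = -50]
2. F_y = 5  [FE · AC = 100 ∩ 2·signedArea(FAD) = -50]
   → F = (-12, 5)

F = (-12, 5)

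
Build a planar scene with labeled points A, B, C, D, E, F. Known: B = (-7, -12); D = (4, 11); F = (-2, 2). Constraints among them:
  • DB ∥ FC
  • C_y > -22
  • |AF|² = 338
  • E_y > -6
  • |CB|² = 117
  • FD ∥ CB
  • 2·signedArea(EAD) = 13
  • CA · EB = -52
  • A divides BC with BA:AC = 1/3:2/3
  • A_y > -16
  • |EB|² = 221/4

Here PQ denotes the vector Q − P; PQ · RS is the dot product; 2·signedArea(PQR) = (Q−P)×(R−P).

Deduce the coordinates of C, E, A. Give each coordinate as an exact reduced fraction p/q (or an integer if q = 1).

1. C_x = -13  [FD ∥ CB ∩ DB ∥ FC]
2. C_y = -21  [FD ∥ CB ∩ DB ∥ FC]
   → C = (-13, -21)
3. A_x = -9  [A divides BC with BA:AC = 1/3:2/3]
4. A_y = -15  [A divides BC with BA:AC = 1/3:2/3]
   → A = (-9, -15)
5. E_x = -9/2  [2·signedArea(EAD) = 13 ∩ CA · EB = -52]
6. E_y = -5  [2·signedArea(EAD) = 13 ∩ CA · EB = -52]
   → E = (-9/2, -5)

A = (-9, -15)
C = (-13, -21)
E = (-9/2, -5)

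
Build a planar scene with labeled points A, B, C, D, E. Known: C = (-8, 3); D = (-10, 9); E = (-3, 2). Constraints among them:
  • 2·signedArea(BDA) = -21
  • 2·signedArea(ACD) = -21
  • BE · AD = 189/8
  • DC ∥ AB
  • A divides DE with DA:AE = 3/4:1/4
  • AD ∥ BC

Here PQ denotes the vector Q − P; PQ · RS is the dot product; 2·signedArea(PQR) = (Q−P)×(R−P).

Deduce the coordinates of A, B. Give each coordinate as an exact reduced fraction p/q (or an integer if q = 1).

1. A_x = -19/4  [A divides DE with DA:AE = 3/4:1/4]
2. A_y = 15/4  [A divides DE with DA:AE = 3/4:1/4]
   → A = (-19/4, 15/4)
3. B_x = -11/4  [AD ∥ BC ∩ DC ∥ AB]
4. B_y = -9/4  [AD ∥ BC ∩ DC ∥ AB]
   → B = (-11/4, -9/4)

A = (-19/4, 15/4)
B = (-11/4, -9/4)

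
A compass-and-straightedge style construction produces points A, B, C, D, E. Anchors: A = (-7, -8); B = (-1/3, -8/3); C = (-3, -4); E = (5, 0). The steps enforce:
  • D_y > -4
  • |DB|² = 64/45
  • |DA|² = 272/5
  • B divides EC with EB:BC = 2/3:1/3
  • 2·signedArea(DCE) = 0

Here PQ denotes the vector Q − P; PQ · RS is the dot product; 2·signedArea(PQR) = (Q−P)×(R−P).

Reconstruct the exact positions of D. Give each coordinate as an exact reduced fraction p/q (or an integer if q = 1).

1. D_x = -7/5  [line -4·x + 8·y + 20 = 0 ∩ |DA|² = 272/5]
2. D_y = -16/5  [line -4·x + 8·y + 20 = 0 ∩ |DA|² = 272/5]
   → D = (-7/5, -16/5)

D = (-7/5, -16/5)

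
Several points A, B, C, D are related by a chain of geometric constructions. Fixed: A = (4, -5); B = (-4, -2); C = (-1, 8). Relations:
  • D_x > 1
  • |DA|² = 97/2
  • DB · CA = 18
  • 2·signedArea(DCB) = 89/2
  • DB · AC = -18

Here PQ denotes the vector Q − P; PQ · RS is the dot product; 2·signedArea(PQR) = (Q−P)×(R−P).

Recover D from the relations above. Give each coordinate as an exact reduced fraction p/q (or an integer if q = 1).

D = (3/2, 3/2)

1. D_x = 3/2  [2·signedArea(DCB) = 89/2 ∩ DB · AC = -18]
2. D_y = 3/2  [2·signedArea(DCB) = 89/2 ∩ DB · AC = -18]
   → D = (3/2, 3/2)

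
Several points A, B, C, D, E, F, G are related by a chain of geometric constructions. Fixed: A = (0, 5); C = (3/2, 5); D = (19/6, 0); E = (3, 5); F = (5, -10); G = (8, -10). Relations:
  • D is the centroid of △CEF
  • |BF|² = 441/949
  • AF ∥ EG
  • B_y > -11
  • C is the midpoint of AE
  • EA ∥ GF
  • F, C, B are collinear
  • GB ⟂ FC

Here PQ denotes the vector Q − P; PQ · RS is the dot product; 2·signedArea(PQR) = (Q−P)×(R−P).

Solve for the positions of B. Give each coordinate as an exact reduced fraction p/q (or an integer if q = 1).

B = (4892/949, -10120/949)

1. B_x = 4892/949  [F, C, B are collinear ∩ GB ⟂ FC]
2. B_y = -10120/949  [F, C, B are collinear ∩ GB ⟂ FC]
   → B = (4892/949, -10120/949)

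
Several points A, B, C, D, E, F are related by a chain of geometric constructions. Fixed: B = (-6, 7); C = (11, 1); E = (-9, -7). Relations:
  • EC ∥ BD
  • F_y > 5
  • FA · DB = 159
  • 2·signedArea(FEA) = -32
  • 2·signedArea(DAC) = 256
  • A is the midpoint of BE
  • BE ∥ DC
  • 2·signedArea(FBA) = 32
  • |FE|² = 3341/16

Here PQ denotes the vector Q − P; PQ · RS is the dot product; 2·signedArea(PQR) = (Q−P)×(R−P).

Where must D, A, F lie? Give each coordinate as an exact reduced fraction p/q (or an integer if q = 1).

A = (-15/2, 0)
D = (14, 15)
F = (-7/4, 11/2)

1. D_x = 14  [BE ∥ DC ∩ EC ∥ BD]
2. D_y = 15  [BE ∥ DC ∩ EC ∥ BD]
   → D = (14, 15)
3. A_x = -15/2  [A is the midpoint of BE]
4. A_y = 0  [A is the midpoint of BE]
   → A = (-15/2, 0)
5. F_x = -7/4  [2·signedArea(FBA) = 32 ∩ FA · DB = 159]
6. F_y = 11/2  [2·signedArea(FBA) = 32 ∩ FA · DB = 159]
   → F = (-7/4, 11/2)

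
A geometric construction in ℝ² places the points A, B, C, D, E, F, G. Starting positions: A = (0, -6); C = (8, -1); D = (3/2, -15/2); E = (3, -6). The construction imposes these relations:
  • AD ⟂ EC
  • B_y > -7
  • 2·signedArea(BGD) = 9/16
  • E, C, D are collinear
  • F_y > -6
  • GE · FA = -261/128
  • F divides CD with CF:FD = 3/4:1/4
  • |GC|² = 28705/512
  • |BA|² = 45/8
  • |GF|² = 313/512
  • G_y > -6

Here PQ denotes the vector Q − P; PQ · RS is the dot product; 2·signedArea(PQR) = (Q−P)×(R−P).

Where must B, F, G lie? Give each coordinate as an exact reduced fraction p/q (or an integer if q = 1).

1. F_x = 25/8  [F divides CD with CF:FD = 3/4:1/4]
2. F_y = -47/8  [F divides CD with CF:FD = 3/4:1/4]
   → F = (25/8, -47/8)
3. G_x = 75/32  [line 25/8·x + 1/8·y + -843/128 = 0 ∩ |GF|² = 313/512]
4. G_y = -189/32  [line 25/8·x + 1/8·y + -843/128 = 0 ∩ |GF|² = 313/512]
   → G = (75/32, -189/32)
5. B_x = 9/4  [line 51/32·x + -27/32·y + -297/32 = 0 ∩ |BA|² = 45/8]
6. B_y = -27/4  [line 51/32·x + -27/32·y + -297/32 = 0 ∩ |BA|² = 45/8]
   → B = (9/4, -27/4)

B = (9/4, -27/4)
F = (25/8, -47/8)
G = (75/32, -189/32)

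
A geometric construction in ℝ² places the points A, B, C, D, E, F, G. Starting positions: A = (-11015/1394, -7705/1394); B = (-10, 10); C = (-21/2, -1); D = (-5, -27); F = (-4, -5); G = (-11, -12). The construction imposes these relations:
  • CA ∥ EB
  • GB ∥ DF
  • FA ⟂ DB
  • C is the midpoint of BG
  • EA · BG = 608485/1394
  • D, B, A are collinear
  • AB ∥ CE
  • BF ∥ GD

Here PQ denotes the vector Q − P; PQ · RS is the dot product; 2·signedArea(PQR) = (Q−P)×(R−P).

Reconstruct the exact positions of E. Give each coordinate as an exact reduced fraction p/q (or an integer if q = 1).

E = (-8781/697, 20251/1394)

1. E_x = -8781/697  [CA ∥ EB ∩ AB ∥ CE]
2. E_y = 20251/1394  [CA ∥ EB ∩ AB ∥ CE]
   → E = (-8781/697, 20251/1394)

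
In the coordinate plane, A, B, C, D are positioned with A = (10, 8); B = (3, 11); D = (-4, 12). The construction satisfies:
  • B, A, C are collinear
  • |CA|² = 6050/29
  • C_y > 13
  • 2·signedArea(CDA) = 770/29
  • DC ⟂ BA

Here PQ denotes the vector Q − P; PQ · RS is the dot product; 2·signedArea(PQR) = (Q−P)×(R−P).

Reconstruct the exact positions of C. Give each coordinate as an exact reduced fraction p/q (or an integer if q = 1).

C = (-95/29, 397/29)

1. C_x = -95/29  [B, A, C are collinear ∩ DC ⟂ BA]
2. C_y = 397/29  [B, A, C are collinear ∩ DC ⟂ BA]
   → C = (-95/29, 397/29)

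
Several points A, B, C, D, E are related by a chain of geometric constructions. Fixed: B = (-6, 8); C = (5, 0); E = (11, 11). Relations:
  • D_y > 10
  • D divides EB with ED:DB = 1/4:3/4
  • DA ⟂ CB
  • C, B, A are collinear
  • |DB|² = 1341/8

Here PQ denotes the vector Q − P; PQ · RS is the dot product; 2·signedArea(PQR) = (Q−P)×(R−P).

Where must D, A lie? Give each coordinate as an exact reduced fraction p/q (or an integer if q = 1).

A = (939/740, 502/185)
D = (27/4, 41/4)

1. D_x = 27/4  [D divides EB with ED:DB = 1/4:3/4]
2. D_y = 41/4  [D divides EB with ED:DB = 1/4:3/4]
   → D = (27/4, 41/4)
3. A_x = 939/740  [C, B, A are collinear ∩ DA ⟂ CB]
4. A_y = 502/185  [C, B, A are collinear ∩ DA ⟂ CB]
   → A = (939/740, 502/185)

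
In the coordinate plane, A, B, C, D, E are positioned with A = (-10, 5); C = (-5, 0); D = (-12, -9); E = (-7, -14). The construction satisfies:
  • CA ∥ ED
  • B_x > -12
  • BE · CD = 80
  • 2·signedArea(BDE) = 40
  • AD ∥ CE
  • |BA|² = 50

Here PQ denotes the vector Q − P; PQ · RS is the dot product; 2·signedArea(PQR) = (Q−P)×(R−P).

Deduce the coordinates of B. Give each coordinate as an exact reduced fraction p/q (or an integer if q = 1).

B = (-11, -2)

1. B_x = -11  [BE · CD = 80 ∩ 2·signedArea(BDE) = 40]
2. B_y = -2  [BE · CD = 80 ∩ 2·signedArea(BDE) = 40]
   → B = (-11, -2)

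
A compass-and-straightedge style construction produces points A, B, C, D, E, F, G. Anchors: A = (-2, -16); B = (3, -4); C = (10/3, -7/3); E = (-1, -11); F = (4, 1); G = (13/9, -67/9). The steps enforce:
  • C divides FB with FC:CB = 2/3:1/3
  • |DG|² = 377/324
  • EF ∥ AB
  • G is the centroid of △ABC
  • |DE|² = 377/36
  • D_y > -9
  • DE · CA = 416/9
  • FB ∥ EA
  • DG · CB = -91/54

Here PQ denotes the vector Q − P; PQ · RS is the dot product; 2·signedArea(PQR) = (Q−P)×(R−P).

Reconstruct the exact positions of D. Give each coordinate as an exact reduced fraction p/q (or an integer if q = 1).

1. D_x = 5/6  [DG · CB = -91/54 ∩ DE · CA = 416/9]
2. D_y = -25/3  [DG · CB = -91/54 ∩ DE · CA = 416/9]
   → D = (5/6, -25/3)

D = (5/6, -25/3)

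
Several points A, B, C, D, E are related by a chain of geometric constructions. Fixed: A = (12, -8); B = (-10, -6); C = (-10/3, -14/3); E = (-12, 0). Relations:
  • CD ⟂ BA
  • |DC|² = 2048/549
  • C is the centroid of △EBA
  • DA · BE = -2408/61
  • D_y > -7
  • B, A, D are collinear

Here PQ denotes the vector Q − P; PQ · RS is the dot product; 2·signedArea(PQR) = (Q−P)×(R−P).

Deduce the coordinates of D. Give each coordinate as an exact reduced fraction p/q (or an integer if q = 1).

D = (-214/61, -402/61)

1. D_x = -214/61  [B, A, D are collinear ∩ CD ⟂ BA]
2. D_y = -402/61  [B, A, D are collinear ∩ CD ⟂ BA]
   → D = (-214/61, -402/61)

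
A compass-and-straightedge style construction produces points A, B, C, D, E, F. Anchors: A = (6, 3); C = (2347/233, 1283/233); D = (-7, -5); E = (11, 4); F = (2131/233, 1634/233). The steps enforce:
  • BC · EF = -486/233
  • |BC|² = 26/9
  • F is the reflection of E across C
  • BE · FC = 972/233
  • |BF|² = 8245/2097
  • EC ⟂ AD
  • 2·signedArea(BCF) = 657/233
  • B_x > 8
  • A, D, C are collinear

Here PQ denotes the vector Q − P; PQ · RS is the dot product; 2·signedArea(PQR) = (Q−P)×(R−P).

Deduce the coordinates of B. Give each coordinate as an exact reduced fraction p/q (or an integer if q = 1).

1. B_x = 5876/699  [2·signedArea(BCF) = 657/233 ∩ BE · FC = 972/233]
2. B_y = 3616/699  [2·signedArea(BCF) = 657/233 ∩ BE · FC = 972/233]
   → B = (5876/699, 3616/699)

B = (5876/699, 3616/699)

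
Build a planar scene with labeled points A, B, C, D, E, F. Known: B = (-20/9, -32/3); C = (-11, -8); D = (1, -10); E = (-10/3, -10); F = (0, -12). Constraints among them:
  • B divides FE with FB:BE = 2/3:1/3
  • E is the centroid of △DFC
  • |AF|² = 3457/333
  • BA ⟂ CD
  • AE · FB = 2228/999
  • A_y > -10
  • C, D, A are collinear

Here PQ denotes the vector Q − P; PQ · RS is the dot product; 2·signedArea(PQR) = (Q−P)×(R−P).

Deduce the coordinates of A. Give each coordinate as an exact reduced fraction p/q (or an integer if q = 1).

A = (-75/37, -1054/111)

1. A_x = -75/37  [C, D, A are collinear ∩ BA ⟂ CD]
2. A_y = -1054/111  [C, D, A are collinear ∩ BA ⟂ CD]
   → A = (-75/37, -1054/111)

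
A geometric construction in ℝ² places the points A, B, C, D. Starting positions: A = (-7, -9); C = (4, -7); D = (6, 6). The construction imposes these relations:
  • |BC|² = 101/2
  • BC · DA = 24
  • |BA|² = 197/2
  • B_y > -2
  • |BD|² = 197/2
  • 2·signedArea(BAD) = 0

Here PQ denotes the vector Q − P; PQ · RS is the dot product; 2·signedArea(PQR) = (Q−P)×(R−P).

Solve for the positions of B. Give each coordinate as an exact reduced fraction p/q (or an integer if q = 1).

1. B_x = -1/2  [2·signedArea(BAD) = 0 ∩ BC · DA = 24]
2. B_y = -3/2  [2·signedArea(BAD) = 0 ∩ BC · DA = 24]
   → B = (-1/2, -3/2)

B = (-1/2, -3/2)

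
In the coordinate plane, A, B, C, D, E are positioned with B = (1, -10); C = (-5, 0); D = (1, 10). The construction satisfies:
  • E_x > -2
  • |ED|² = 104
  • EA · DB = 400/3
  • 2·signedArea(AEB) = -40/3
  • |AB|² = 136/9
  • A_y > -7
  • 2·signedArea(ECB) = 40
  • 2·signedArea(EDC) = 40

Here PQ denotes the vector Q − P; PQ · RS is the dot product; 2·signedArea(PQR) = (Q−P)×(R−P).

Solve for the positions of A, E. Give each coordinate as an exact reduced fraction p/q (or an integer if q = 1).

A = (-1, -20/3)
E = (-1, 0)

1. E_x = -1  [2·signedArea(EDC) = 40 ∩ 2·signedArea(ECB) = 40]
2. E_y = 0  [2·signedArea(EDC) = 40 ∩ 2·signedArea(ECB) = 40]
   → E = (-1, 0)
3. A_x = -1  [2·signedArea(AEB) = -40/3 ∩ EA · DB = 400/3]
4. A_y = -20/3  [2·signedArea(AEB) = -40/3 ∩ EA · DB = 400/3]
   → A = (-1, -20/3)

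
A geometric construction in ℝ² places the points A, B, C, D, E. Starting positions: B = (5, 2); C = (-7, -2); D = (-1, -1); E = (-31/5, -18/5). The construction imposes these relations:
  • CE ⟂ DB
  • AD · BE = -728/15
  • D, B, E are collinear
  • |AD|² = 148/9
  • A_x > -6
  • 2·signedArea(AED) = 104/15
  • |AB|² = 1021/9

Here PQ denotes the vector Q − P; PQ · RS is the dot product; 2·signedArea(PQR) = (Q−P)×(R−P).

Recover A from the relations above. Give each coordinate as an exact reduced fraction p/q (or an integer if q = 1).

A = (-5, -5/3)

1. A_x = -5  [AD · BE = -728/15 ∩ 2·signedArea(AED) = 104/15]
2. A_y = -5/3  [AD · BE = -728/15 ∩ 2·signedArea(AED) = 104/15]
   → A = (-5, -5/3)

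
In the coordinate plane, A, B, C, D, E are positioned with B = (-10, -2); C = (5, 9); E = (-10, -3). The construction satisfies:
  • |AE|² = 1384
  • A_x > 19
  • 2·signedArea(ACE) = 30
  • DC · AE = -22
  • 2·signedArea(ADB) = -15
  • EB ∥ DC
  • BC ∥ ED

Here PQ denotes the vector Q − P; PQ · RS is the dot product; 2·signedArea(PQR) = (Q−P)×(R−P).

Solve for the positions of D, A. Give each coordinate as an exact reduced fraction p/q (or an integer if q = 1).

A = (20, 19)
D = (5, 8)

1. D_x = 5  [EB ∥ DC ∩ BC ∥ ED]
2. D_y = 8  [EB ∥ DC ∩ BC ∥ ED]
   → D = (5, 8)
3. A_x = 20  [2·signedArea(ADB) = -15 ∩ DC · AE = -22]
4. A_y = 19  [2·signedArea(ADB) = -15 ∩ DC · AE = -22]
   → A = (20, 19)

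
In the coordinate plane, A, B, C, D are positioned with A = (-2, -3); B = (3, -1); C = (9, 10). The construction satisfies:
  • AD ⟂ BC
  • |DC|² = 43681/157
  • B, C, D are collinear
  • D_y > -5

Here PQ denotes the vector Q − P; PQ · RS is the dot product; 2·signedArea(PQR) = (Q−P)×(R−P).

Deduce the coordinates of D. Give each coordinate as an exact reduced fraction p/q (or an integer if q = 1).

1. D_x = 159/157  [B, C, D are collinear ∩ AD ⟂ BC]
2. D_y = -729/157  [B, C, D are collinear ∩ AD ⟂ BC]
   → D = (159/157, -729/157)

D = (159/157, -729/157)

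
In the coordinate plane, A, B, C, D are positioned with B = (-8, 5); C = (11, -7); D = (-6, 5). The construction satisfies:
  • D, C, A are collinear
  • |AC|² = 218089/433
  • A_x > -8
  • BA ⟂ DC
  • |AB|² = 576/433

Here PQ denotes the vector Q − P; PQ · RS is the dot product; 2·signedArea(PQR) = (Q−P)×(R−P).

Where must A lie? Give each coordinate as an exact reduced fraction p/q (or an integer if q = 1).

A = (-3176/433, 2573/433)

1. A_x = -3176/433  [D, C, A are collinear ∩ BA ⟂ DC]
2. A_y = 2573/433  [D, C, A are collinear ∩ BA ⟂ DC]
   → A = (-3176/433, 2573/433)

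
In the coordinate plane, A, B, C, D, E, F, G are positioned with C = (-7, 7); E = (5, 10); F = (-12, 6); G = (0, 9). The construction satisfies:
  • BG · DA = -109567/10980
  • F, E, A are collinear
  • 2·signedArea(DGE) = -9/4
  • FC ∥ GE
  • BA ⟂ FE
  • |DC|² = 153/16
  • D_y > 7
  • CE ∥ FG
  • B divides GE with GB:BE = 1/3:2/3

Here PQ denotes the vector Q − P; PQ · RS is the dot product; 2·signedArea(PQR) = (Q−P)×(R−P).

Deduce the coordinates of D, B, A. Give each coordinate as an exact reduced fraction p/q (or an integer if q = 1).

1. D_x = -4  [line -1·x + 5·y + -171/4 = 0 ∩ |DC|² = 153/16]
2. D_y = 31/4  [line -1·x + 5·y + -171/4 = 0 ∩ |DC|² = 153/16]
   → D = (-4, 31/4)
3. B_x = 5/3  [B divides GE with GB:BE = 1/3:2/3]
4. B_y = 28/3  [B divides GE with GB:BE = 1/3:2/3]
   → B = (5/3, 28/3)
5. A_x = 1549/915  [F, E, A are collinear ∩ BA ⟂ FE]
6. A_y = 8438/915  [F, E, A are collinear ∩ BA ⟂ FE]
   → A = (1549/915, 8438/915)

A = (1549/915, 8438/915)
B = (5/3, 28/3)
D = (-4, 31/4)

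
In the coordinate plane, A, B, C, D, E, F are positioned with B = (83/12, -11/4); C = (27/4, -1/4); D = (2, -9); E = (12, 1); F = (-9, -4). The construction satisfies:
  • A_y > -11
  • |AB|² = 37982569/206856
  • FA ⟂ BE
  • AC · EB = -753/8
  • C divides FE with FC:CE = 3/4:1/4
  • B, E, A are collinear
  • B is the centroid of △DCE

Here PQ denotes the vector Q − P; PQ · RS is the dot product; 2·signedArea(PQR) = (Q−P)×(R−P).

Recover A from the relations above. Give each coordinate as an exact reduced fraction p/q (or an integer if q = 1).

A = (-11457/2873, -31012/2873)

1. A_x = -11457/2873  [B, E, A are collinear ∩ FA ⟂ BE]
2. A_y = -31012/2873  [B, E, A are collinear ∩ FA ⟂ BE]
   → A = (-11457/2873, -31012/2873)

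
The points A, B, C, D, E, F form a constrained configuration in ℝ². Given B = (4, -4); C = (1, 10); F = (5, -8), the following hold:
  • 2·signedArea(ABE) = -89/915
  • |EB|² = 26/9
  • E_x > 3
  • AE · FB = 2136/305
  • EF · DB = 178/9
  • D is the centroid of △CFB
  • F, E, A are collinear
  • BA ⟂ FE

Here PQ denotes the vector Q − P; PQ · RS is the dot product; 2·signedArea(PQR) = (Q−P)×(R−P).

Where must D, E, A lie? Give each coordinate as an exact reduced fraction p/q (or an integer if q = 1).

A = (1237/305, -1216/305)
D = (10/3, -2/3)
E = (11/3, -7/3)

1. D_x = 10/3  [D is the centroid of △CFB]
2. D_y = -2/3  [D is the centroid of △CFB]
   → D = (10/3, -2/3)
3. E_x = 11/3  [line -2/3·x + 10/3·y + 92/9 = 0 ∩ |EB|² = 26/9]
4. E_y = -7/3  [line -2/3·x + 10/3·y + 92/9 = 0 ∩ |EB|² = 26/9]
   → E = (11/3, -7/3)
5. A_x = 1237/305  [F, E, A are collinear ∩ BA ⟂ FE]
6. A_y = -1216/305  [F, E, A are collinear ∩ BA ⟂ FE]
   → A = (1237/305, -1216/305)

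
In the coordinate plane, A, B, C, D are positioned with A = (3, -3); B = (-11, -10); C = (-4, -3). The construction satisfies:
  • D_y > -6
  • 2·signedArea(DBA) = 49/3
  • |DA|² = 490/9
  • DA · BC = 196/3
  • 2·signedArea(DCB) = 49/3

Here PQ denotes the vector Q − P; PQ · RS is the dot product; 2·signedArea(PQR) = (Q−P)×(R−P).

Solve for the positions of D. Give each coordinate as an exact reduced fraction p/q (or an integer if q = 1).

D = (-4, -16/3)

1. D_x = -4  [2·signedArea(DCB) = 49/3 ∩ DA · BC = 196/3]
2. D_y = -16/3  [2·signedArea(DCB) = 49/3 ∩ DA · BC = 196/3]
   → D = (-4, -16/3)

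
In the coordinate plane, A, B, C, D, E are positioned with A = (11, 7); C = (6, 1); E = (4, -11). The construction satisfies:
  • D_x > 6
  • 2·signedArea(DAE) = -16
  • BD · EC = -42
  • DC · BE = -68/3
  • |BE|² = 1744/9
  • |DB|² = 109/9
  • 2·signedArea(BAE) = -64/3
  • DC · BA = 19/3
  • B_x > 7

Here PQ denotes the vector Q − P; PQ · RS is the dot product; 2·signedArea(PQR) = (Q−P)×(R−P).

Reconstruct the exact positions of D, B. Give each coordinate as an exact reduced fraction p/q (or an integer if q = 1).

B = (8, 7/3)
D = (7, -1)

1. B_x = 8  [line 18·x + -7·y + -383/3 = 0 ∩ |BE|² = 1744/9]
2. B_y = 7/3  [line 18·x + -7·y + -383/3 = 0 ∩ |BE|² = 1744/9]
   → B = (8, 7/3)
3. D_x = 7  [DC · BE = -68/3 ∩ 2·signedArea(DAE) = -16]
4. D_y = -1  [DC · BE = -68/3 ∩ 2·signedArea(DAE) = -16]
   → D = (7, -1)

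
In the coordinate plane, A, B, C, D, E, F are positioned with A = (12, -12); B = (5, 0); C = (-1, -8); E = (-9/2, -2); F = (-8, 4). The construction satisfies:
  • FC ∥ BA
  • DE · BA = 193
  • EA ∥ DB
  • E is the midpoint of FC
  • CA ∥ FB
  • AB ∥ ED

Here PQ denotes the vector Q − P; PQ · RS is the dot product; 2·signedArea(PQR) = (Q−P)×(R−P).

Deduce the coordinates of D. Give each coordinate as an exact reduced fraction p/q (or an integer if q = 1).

1. D_x = -23/2  [EA ∥ DB ∩ AB ∥ ED]
2. D_y = 10  [EA ∥ DB ∩ AB ∥ ED]
   → D = (-23/2, 10)

D = (-23/2, 10)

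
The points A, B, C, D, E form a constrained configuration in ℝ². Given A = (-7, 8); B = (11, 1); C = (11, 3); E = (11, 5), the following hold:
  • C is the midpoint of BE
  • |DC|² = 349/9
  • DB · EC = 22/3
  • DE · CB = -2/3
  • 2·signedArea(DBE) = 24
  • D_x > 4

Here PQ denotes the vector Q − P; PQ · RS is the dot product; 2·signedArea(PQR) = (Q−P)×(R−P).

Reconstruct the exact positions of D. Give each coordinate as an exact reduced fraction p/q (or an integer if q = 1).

D = (5, 14/3)

1. D_x = 5  [2·signedArea(DBE) = 24 ∩ DE · CB = -2/3]
2. D_y = 14/3  [2·signedArea(DBE) = 24 ∩ DE · CB = -2/3]
   → D = (5, 14/3)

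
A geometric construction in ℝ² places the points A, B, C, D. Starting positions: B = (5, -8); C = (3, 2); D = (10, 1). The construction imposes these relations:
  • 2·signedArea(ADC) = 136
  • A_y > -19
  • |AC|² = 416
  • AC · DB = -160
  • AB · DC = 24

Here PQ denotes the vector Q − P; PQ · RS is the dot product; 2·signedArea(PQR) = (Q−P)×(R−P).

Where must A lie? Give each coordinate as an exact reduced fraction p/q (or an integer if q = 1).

A = (7, -18)

1. A_x = 7  [AC · DB = -160 ∩ 2·signedArea(ADC) = 136]
2. A_y = -18  [AC · DB = -160 ∩ 2·signedArea(ADC) = 136]
   → A = (7, -18)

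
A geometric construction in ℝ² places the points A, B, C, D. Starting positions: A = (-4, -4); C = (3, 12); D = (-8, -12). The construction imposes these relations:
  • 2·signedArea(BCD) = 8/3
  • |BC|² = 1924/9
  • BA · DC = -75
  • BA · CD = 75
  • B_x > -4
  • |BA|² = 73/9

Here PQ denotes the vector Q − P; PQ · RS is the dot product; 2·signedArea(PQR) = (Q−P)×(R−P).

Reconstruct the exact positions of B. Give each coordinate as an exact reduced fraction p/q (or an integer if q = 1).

1. B_x = -3  [BA · CD = 75 ∩ 2·signedArea(BCD) = 8/3]
2. B_y = -4/3  [BA · CD = 75 ∩ 2·signedArea(BCD) = 8/3]
   → B = (-3, -4/3)

B = (-3, -4/3)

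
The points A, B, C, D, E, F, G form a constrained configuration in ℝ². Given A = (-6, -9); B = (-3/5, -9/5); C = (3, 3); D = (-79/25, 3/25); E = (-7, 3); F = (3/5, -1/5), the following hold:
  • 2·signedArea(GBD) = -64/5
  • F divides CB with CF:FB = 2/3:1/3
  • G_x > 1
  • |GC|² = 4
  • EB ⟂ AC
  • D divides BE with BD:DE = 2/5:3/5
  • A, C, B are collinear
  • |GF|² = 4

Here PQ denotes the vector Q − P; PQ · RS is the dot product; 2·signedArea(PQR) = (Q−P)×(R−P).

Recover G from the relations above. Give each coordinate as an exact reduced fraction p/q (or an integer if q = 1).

1. G_x = 9/5  [line -48/25·x + -64/25·y + 176/25 = 0 ∩ |GC|² = 4]
2. G_y = 7/5  [line -48/25·x + -64/25·y + 176/25 = 0 ∩ |GC|² = 4]
   → G = (9/5, 7/5)

G = (9/5, 7/5)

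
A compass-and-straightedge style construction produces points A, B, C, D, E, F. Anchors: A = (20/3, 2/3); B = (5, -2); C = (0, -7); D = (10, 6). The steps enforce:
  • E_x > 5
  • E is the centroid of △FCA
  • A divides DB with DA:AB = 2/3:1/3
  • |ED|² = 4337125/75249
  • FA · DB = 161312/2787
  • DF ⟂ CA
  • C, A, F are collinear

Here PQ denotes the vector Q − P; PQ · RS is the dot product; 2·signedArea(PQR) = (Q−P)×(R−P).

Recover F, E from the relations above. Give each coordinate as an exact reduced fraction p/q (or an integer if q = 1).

1. F_x = 9980/929  [C, A, F are collinear ∩ DF ⟂ CA]
2. F_y = 4974/929  [C, A, F are collinear ∩ DF ⟂ CA]
   → F = (9980/929, 4974/929)
3. E_x = 48520/8361  [E is the centroid of △FCA]
4. E_y = -2729/8361  [E is the centroid of △FCA]
   → E = (48520/8361, -2729/8361)

E = (48520/8361, -2729/8361)
F = (9980/929, 4974/929)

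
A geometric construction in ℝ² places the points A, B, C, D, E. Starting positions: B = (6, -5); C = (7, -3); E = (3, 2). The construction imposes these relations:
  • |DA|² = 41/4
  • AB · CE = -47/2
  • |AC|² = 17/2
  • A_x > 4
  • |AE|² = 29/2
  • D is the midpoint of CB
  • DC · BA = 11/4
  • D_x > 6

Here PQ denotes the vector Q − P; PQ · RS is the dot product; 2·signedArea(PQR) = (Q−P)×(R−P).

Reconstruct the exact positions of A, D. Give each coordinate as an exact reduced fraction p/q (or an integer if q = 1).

A = (9/2, -3/2)
D = (13/2, -4)

1. D_x = 13/2  [D is the midpoint of CB]
2. D_y = -4  [D is the midpoint of CB]
   → D = (13/2, -4)
3. A_x = 9/2  [AB · CE = -47/2 ∩ DC · BA = 11/4]
4. A_y = -3/2  [AB · CE = -47/2 ∩ DC · BA = 11/4]
   → A = (9/2, -3/2)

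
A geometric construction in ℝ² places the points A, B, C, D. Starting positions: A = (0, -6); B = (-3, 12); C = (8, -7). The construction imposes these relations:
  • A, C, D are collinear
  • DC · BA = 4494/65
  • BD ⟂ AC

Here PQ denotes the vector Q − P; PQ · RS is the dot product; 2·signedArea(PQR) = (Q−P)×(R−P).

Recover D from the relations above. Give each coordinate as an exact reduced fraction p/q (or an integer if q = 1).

1. D_x = -336/65  [A, C, D are collinear ∩ BD ⟂ AC]
2. D_y = -348/65  [A, C, D are collinear ∩ BD ⟂ AC]
   → D = (-336/65, -348/65)

D = (-336/65, -348/65)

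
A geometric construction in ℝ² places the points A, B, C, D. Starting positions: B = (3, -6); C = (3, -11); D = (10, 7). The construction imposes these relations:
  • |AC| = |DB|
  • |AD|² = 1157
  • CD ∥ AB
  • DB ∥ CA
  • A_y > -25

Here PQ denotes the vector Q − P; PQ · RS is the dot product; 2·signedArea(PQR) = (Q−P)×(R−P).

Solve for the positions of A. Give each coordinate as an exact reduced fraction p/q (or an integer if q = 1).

A = (-4, -24)

1. A_x = -4  [CD ∥ AB ∩ DB ∥ CA]
2. A_y = -24  [CD ∥ AB ∩ DB ∥ CA]
   → A = (-4, -24)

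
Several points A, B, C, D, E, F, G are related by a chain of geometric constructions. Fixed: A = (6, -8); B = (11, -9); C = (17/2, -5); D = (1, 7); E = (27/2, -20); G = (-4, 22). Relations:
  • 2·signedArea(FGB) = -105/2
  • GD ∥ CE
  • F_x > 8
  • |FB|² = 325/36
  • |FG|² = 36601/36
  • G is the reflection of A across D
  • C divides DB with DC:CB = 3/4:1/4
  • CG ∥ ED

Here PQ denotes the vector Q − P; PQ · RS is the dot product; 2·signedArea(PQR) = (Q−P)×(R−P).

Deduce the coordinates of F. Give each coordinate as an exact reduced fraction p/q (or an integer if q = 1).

1. F_x = 17/2  [line 31·x + 15·y + -307/2 = 0 ∩ |FG|² = 36601/36]
2. F_y = -22/3  [line 31·x + 15·y + -307/2 = 0 ∩ |FG|² = 36601/36]
   → F = (17/2, -22/3)

F = (17/2, -22/3)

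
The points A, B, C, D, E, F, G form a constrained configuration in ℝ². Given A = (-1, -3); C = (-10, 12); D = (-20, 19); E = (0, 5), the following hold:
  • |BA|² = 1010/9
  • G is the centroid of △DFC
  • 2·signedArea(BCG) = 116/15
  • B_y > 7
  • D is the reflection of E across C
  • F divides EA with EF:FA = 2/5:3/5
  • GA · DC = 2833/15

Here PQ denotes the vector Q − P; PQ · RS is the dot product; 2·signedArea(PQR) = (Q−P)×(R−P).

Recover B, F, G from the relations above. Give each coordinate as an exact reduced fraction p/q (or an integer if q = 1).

B = (-10/3, 22/3)
F = (-2/5, 9/5)
G = (-152/15, 164/15)

1. F_x = -2/5  [F divides EA with EF:FA = 2/5:3/5]
2. F_y = 9/5  [F divides EA with EF:FA = 2/5:3/5]
   → F = (-2/5, 9/5)
3. G_x = -152/15  [G is the centroid of △DFC]
4. G_y = 164/15  [G is the centroid of △DFC]
   → G = (-152/15, 164/15)
5. B_x = -10/3  [line 16/15·x + -2/15·y + 68/15 = 0 ∩ |BA|² = 1010/9]
6. B_y = 22/3  [line 16/15·x + -2/15·y + 68/15 = 0 ∩ |BA|² = 1010/9]
   → B = (-10/3, 22/3)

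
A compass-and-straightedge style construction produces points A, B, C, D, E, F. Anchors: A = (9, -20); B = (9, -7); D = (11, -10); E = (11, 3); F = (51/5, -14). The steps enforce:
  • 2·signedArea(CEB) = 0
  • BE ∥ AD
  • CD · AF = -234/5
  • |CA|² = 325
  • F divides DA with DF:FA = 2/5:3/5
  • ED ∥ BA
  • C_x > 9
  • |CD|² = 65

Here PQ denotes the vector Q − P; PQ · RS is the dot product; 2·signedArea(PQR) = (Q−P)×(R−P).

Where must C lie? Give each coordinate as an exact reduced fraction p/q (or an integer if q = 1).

C = (10, -2)

1. C_x = 10  [2·signedArea(CEB) = 0 ∩ CD · AF = -234/5]
2. C_y = -2  [2·signedArea(CEB) = 0 ∩ CD · AF = -234/5]
   → C = (10, -2)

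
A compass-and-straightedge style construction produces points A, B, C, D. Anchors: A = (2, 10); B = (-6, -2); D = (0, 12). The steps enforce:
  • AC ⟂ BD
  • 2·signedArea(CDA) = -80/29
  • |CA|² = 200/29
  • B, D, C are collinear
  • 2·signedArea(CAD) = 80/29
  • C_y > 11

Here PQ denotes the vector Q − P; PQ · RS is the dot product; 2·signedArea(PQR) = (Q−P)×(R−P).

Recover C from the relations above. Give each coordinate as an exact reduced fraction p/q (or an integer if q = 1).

C = (-12/29, 320/29)

1. C_x = -12/29  [B, D, C are collinear ∩ AC ⟂ BD]
2. C_y = 320/29  [B, D, C are collinear ∩ AC ⟂ BD]
   → C = (-12/29, 320/29)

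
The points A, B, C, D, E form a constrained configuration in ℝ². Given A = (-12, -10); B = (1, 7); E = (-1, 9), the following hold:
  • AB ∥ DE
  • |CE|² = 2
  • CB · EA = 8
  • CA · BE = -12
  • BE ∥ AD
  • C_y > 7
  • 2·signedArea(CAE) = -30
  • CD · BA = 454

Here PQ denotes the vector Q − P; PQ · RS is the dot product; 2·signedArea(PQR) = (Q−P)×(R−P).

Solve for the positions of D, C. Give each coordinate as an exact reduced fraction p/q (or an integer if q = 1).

C = (0, 8)
D = (-14, -8)

1. D_x = -14  [AB ∥ DE ∩ BE ∥ AD]
2. D_y = -8  [AB ∥ DE ∩ BE ∥ AD]
   → D = (-14, -8)
3. C_x = 0  [CD · BA = 454 ∩ CA · BE = -12]
4. C_y = 8  [CD · BA = 454 ∩ CA · BE = -12]
   → C = (0, 8)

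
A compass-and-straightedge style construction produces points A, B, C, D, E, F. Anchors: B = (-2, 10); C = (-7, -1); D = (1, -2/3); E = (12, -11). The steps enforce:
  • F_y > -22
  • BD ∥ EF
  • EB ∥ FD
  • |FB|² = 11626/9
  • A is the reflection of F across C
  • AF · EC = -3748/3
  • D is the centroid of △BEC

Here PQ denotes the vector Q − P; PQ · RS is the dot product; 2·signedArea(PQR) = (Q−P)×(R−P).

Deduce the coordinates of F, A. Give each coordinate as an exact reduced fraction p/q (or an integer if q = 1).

A = (-29, 59/3)
F = (15, -65/3)

1. F_x = 15  [EB ∥ FD ∩ BD ∥ EF]
2. F_y = -65/3  [EB ∥ FD ∩ BD ∥ EF]
   → F = (15, -65/3)
3. A_x = -29  [A is the reflection of F across C]
4. A_y = 59/3  [A is the reflection of F across C]
   → A = (-29, 59/3)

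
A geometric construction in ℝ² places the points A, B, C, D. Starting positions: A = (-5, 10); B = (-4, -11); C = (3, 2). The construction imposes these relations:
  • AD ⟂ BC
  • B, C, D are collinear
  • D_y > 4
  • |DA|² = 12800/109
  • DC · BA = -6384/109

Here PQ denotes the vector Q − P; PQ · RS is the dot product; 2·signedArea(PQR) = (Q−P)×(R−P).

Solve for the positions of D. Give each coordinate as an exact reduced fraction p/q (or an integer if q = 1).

D = (495/109, 530/109)

1. D_x = 495/109  [B, C, D are collinear ∩ AD ⟂ BC]
2. D_y = 530/109  [B, C, D are collinear ∩ AD ⟂ BC]
   → D = (495/109, 530/109)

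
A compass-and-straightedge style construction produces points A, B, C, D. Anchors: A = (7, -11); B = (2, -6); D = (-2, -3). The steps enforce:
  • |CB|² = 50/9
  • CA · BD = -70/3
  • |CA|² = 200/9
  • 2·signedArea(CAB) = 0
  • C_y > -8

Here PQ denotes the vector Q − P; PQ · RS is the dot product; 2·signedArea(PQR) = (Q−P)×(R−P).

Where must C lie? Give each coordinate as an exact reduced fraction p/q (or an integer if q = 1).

C = (11/3, -23/3)

1. C_x = 11/3  [2·signedArea(CAB) = 0 ∩ CA · BD = -70/3]
2. C_y = -23/3  [2·signedArea(CAB) = 0 ∩ CA · BD = -70/3]
   → C = (11/3, -23/3)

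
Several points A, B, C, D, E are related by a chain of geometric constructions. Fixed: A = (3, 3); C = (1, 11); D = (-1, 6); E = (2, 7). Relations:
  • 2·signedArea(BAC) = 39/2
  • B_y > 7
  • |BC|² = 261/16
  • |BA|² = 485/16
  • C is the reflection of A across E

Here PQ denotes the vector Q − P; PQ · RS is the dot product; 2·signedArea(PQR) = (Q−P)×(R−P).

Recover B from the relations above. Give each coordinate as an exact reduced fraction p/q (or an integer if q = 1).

1. B_x = -1/2  [line -8·x + -2·y + 21/2 = 0 ∩ |BA|² = 485/16]
2. B_y = 29/4  [line -8·x + -2·y + 21/2 = 0 ∩ |BA|² = 485/16]
   → B = (-1/2, 29/4)

B = (-1/2, 29/4)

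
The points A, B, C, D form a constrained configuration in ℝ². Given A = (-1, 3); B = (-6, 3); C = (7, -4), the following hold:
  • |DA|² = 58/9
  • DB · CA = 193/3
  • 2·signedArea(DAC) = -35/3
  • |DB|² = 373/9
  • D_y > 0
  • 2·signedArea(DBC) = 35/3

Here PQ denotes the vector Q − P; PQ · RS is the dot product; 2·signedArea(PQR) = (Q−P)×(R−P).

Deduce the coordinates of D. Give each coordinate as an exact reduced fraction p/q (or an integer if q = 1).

D = (0, 2/3)

1. D_x = 0  [2·signedArea(DBC) = 35/3 ∩ DB · CA = 193/3]
2. D_y = 2/3  [2·signedArea(DBC) = 35/3 ∩ DB · CA = 193/3]
   → D = (0, 2/3)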